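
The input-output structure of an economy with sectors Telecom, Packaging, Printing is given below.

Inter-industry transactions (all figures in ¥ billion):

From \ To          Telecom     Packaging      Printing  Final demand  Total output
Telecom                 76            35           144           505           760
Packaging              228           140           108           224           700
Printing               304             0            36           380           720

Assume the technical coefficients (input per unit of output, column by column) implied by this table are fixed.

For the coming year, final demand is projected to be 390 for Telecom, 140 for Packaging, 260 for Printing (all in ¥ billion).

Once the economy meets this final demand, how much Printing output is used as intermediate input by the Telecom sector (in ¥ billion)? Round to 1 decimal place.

Technical coefficients a_ij = z_ij / X_j:
  a_11 = 76/760 = 0.10, a_21 = 228/760 = 0.30, a_31 = 304/760 = 0.40
  a_12 = 35/700 = 0.05, a_22 = 140/700 = 0.20, a_32 = 0/700 = 0.00
  a_13 = 144/720 = 0.20, a_23 = 108/720 = 0.15, a_33 = 36/720 = 0.05
I − A =
  [   0.90    -0.05    -0.20]
  [  -0.30     0.80    -0.15]
  [  -0.40     0.00     0.95]
Cofactors of I−A, C_ij = (−1)^(i+j)·(minor ij) (rows/columns in the sector order above):
  C_11 = (0.80)(0.95) − (-0.15)(0.00) = 0.7600
  C_12 = −[(-0.30)(0.95) − (-0.15)(-0.40)] = 0.3450
  C_13 = (-0.30)(0.00) − (0.80)(-0.40) = 0.3200
  C_21 = −[(-0.05)(0.95) − (-0.20)(0.00)] = 0.0475
  C_22 = (0.90)(0.95) − (-0.20)(-0.40) = 0.7750
  C_23 = −[(0.90)(0.00) − (-0.05)(-0.40)] = 0.0200
  C_31 = (-0.05)(-0.15) − (-0.20)(0.80) = 0.1675
  C_32 = −[(0.90)(-0.15) − (-0.20)(-0.30)] = 0.1950
  C_33 = (0.90)(0.80) − (-0.05)(-0.30) = 0.7050
det(I−A) = Σ_j (I−A)_1j·C_1j = (0.90)(0.7600) + (-0.05)(0.3450) + (-0.20)(0.3200) = 0.60275
adj(I−A) = Cᵀ =
  [ 0.7600   0.0475   0.1675]
  [ 0.3450   0.7750   0.1950]
  [ 0.3200   0.0200   0.7050]
(I − A)⁻¹ = adj(I−A) / det(I−A) ≈
  [   1.2609     0.0788     0.2779]
  [   0.5724     1.2858     0.3235]
  [   0.5309     0.0332     1.1696]
First solve x = (I − A)⁻¹ d = adj(I−A)·d / det(I−A); in particular x_1 = (0.7600·390 + 0.0475·140 + 0.1675·260) / 0.60275 = 346.60 / 0.60275 ≈ 575.031.
Intermediate flow from 3 to 1: z_31 = a_31 · x_1 = 0.40 × 346.60 / 0.60275 = 138.64 / 0.60275 ≈ 230.0.

z_31 = 230.0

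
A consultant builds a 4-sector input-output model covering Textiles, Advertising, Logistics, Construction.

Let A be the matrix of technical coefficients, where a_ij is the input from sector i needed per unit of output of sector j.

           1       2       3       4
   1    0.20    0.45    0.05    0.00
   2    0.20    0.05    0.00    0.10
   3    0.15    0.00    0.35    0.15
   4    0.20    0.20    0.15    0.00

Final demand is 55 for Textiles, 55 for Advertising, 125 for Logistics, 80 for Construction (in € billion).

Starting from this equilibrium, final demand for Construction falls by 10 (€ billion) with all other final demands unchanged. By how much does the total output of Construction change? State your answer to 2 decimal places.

Δx_4 = -10.86

I − A =
  [   0.80    -0.45    -0.05     0.00]
  [  -0.20     0.95     0.00    -0.10]
  [  -0.15     0.00     0.65    -0.15]
  [  -0.20    -0.20    -0.15     1.00]
Compute the cofactors C_ij = (−1)^(i+j)·(3×3 minor ij) of I−A; the adjugate is their transpose:
adj(I−A) = Cᵀ =
  [ 0.583125   0.283875   0.053250   0.036375]
  [ 0.140750   0.493000   0.023000   0.052750]
  [ 0.174000   0.105000   0.645000   0.107250]
  [ 0.170875   0.171125   0.112000   0.428375]
det(I−A) = Σ_j (I−A)_1j·C_1j = (0.80)(0.583125) + (-0.45)(0.140750) + (-0.05)(0.174000) + (0.00)(0.170875) = 0.3944625
(I − A)⁻¹ = adj(I−A) / det(I−A) ≈
  [   1.4783     0.7197     0.1350     0.0922]
  [   0.3568     1.2498     0.0583     0.1337]
  [   0.4411     0.2662     1.6351     0.2719]
  [   0.4332     0.4338     0.2839     1.0860]
Δx = (I − A)⁻¹ Δd with Δd having -10 in the Construction component and 0 elsewhere.
So Δx_4 = L_44 · (-10), where L_44 = adj(I−A)_44 / det(I−A) = 0.428375 / 0.3944625.
Δx_4 = 0.428375 × (-10) / 0.3944625 = -4.28375 / 0.3944625 ≈ -10.86.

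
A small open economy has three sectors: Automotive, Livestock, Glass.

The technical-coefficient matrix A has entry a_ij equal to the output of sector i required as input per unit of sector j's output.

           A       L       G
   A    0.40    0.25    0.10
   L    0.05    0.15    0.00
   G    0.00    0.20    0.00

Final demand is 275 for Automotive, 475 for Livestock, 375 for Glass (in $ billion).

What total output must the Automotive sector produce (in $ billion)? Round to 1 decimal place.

x_A = 793.3

I − A =
  [   0.60    -0.25    -0.10]
  [  -0.05     0.85     0.00]
  [   0.00    -0.20     1.00]
Cofactors of I−A, C_ij = (−1)^(i+j)·(minor ij) (rows/columns in the sector order above):
  C_11 = (0.85)(1.00) − (0.00)(-0.20) = 0.8500
  C_12 = −[(-0.05)(1.00) − (0.00)(0.00)] = 0.0500
  C_13 = (-0.05)(-0.20) − (0.85)(0.00) = 0.0100
  C_21 = −[(-0.25)(1.00) − (-0.10)(-0.20)] = 0.2700
  C_22 = (0.60)(1.00) − (-0.10)(0.00) = 0.6000
  C_23 = −[(0.60)(-0.20) − (-0.25)(0.00)] = 0.1200
  C_31 = (-0.25)(0.00) − (-0.10)(0.85) = 0.0850
  C_32 = −[(0.60)(0.00) − (-0.10)(-0.05)] = 0.0050
  C_33 = (0.60)(0.85) − (-0.25)(-0.05) = 0.4975
det(I−A) = Σ_j (I−A)_1j·C_1j = (0.60)(0.8500) + (-0.25)(0.0500) + (-0.10)(0.0100) = 0.4965
adj(I−A) = Cᵀ =
  [ 0.8500   0.2700   0.0850]
  [ 0.0500   0.6000   0.0050]
  [ 0.0100   0.1200   0.4975]
(I − A)⁻¹ = adj(I−A) / det(I−A) ≈
  [   1.7120     0.5438     0.1712]
  [   0.1007     1.2085     0.0101]
  [   0.0201     0.2417     1.0020]
x = (I − A)⁻¹ d = adj(I−A)·d / det(I−A), with det(I−A) = 0.4965:
  x_A = (0.8500·275 + 0.2700·475 + 0.0850·375) / 0.4965 = 393.875 / 0.4965 ≈ 793.3
  x_L = (0.0500·275 + 0.6000·475 + 0.0050·375) / 0.4965 = 300.625 / 0.4965 ≈ 605.5
  x_G = (0.0100·275 + 0.1200·475 + 0.4975·375) / 0.4965 = 246.3125 / 0.4965 ≈ 496.1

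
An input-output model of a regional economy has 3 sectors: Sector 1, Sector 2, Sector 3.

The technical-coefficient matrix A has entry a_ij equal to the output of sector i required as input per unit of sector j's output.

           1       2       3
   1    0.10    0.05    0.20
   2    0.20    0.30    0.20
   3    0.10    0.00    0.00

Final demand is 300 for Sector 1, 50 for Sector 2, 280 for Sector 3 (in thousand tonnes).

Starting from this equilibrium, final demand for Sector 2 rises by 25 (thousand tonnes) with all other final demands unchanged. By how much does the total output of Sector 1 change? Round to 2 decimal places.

Δx_1 = 2.07

I − A =
  [   0.90    -0.05    -0.20]
  [  -0.20     0.70    -0.20]
  [  -0.10     0.00     1.00]
Cofactors of I−A, C_ij = (−1)^(i+j)·(minor ij) (rows/columns in the sector order above):
  C_11 = (0.70)(1.00) − (-0.20)(0.00) = 0.7000
  C_12 = −[(-0.20)(1.00) − (-0.20)(-0.10)] = 0.2200
  C_13 = (-0.20)(0.00) − (0.70)(-0.10) = 0.0700
  C_21 = −[(-0.05)(1.00) − (-0.20)(0.00)] = 0.0500
  C_22 = (0.90)(1.00) − (-0.20)(-0.10) = 0.8800
  C_23 = −[(0.90)(0.00) − (-0.05)(-0.10)] = 0.0050
  C_31 = (-0.05)(-0.20) − (-0.20)(0.70) = 0.1500
  C_32 = −[(0.90)(-0.20) − (-0.20)(-0.20)] = 0.2200
  C_33 = (0.90)(0.70) − (-0.05)(-0.20) = 0.6200
det(I−A) = Σ_j (I−A)_1j·C_1j = (0.90)(0.7000) + (-0.05)(0.2200) + (-0.20)(0.0700) = 0.6050
adj(I−A) = Cᵀ =
  [ 0.7000   0.0500   0.1500]
  [ 0.2200   0.8800   0.2200]
  [ 0.0700   0.0050   0.6200]
(I − A)⁻¹ = adj(I−A) / det(I−A) ≈
  [   1.1570     0.0826     0.2479]
  [   0.3636     1.4545     0.3636]
  [   0.1157     0.0083     1.0248]
Δx = (I − A)⁻¹ Δd with Δd having +25 in the Sector 2 component and 0 elsewhere.
So Δx_1 = L_12 · (+25), where L_12 = adj(I−A)_12 / det(I−A) = 0.0500 / 0.6050.
Δx_1 = 0.0500 × (+25) / 0.6050 = 1.25 / 0.6050 ≈ 2.07.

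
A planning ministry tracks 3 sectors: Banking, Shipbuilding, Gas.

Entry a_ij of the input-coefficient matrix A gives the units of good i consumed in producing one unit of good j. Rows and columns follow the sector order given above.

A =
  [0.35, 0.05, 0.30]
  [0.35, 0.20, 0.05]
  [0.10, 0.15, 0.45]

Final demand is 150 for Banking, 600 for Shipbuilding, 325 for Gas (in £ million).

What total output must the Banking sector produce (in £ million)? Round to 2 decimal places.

I − A =
  [   0.65    -0.05    -0.30]
  [  -0.35     0.80    -0.05]
  [  -0.10    -0.15     0.55]
Cofactors of I−A, C_ij = (−1)^(i+j)·(minor ij) (rows/columns in the sector order above):
  C_11 = (0.80)(0.55) − (-0.05)(-0.15) = 0.4325
  C_12 = −[(-0.35)(0.55) − (-0.05)(-0.10)] = 0.1975
  C_13 = (-0.35)(-0.15) − (0.80)(-0.10) = 0.1325
  C_21 = −[(-0.05)(0.55) − (-0.30)(-0.15)] = 0.0725
  C_22 = (0.65)(0.55) − (-0.30)(-0.10) = 0.3275
  C_23 = −[(0.65)(-0.15) − (-0.05)(-0.10)] = 0.1025
  C_31 = (-0.05)(-0.05) − (-0.30)(0.80) = 0.2425
  C_32 = −[(0.65)(-0.05) − (-0.30)(-0.35)] = 0.1375
  C_33 = (0.65)(0.80) − (-0.05)(-0.35) = 0.5025
det(I−A) = Σ_j (I−A)_1j·C_1j = (0.65)(0.4325) + (-0.05)(0.1975) + (-0.30)(0.1325) = 0.2315
adj(I−A) = Cᵀ =
  [ 0.4325   0.0725   0.2425]
  [ 0.1975   0.3275   0.1375]
  [ 0.1325   0.1025   0.5025]
(I − A)⁻¹ = adj(I−A) / det(I−A) ≈
  [   1.8683     0.3132     1.0475]
  [   0.8531     1.4147     0.5940]
  [   0.5724     0.4428     2.1706]
x = (I − A)⁻¹ d = adj(I−A)·d / det(I−A), with det(I−A) = 0.2315:
  x_B = (0.4325·150 + 0.0725·600 + 0.2425·325) / 0.2315 = 187.1875 / 0.2315 ≈ 808.59
  x_S = (0.1975·150 + 0.3275·600 + 0.1375·325) / 0.2315 = 270.8125 / 0.2315 ≈ 1169.82
  x_G = (0.1325·150 + 0.1025·600 + 0.5025·325) / 0.2315 = 244.6875 / 0.2315 ≈ 1056.97

x_B = 808.59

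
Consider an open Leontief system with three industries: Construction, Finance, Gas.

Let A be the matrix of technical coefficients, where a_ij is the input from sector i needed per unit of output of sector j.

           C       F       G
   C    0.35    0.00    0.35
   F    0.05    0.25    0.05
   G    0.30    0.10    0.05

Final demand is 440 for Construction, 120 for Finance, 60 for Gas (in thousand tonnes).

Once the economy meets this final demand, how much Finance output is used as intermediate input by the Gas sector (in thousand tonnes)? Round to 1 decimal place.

z_FG = 18.2

I − A =
  [   0.65     0.00    -0.35]
  [  -0.05     0.75    -0.05]
  [  -0.30    -0.10     0.95]
Cofactors of I−A, C_ij = (−1)^(i+j)·(minor ij) (rows/columns in the sector order above):
  C_11 = (0.75)(0.95) − (-0.05)(-0.10) = 0.7075
  C_12 = −[(-0.05)(0.95) − (-0.05)(-0.30)] = 0.0625
  C_13 = (-0.05)(-0.10) − (0.75)(-0.30) = 0.2300
  C_21 = −[(0.00)(0.95) − (-0.35)(-0.10)] = 0.0350
  C_22 = (0.65)(0.95) − (-0.35)(-0.30) = 0.5125
  C_23 = −[(0.65)(-0.10) − (0.00)(-0.30)] = 0.0650
  C_31 = (0.00)(-0.05) − (-0.35)(0.75) = 0.2625
  C_32 = −[(0.65)(-0.05) − (-0.35)(-0.05)] = 0.0500
  C_33 = (0.65)(0.75) − (0.00)(-0.05) = 0.4875
det(I−A) = Σ_j (I−A)_1j·C_1j = (0.65)(0.7075) + (0.00)(0.0625) + (-0.35)(0.2300) = 0.379375
adj(I−A) = Cᵀ =
  [ 0.7075   0.0350   0.2625]
  [ 0.0625   0.5125   0.0500]
  [ 0.2300   0.0650   0.4875]
(I − A)⁻¹ = adj(I−A) / det(I−A) ≈
  [   1.8649     0.0923     0.6919]
  [   0.1647     1.3509     0.1318]
  [   0.6063     0.1713     1.2850]
First solve x = (I − A)⁻¹ d = adj(I−A)·d / det(I−A); in particular x_G = (0.2300·440 + 0.0650·120 + 0.4875·60) / 0.379375 = 138.25 / 0.379375 ≈ 364.415.
Intermediate flow from F to G: z_FG = a_FG · x_G = 0.05 × 138.25 / 0.379375 = 6.9125 / 0.379375 ≈ 18.2.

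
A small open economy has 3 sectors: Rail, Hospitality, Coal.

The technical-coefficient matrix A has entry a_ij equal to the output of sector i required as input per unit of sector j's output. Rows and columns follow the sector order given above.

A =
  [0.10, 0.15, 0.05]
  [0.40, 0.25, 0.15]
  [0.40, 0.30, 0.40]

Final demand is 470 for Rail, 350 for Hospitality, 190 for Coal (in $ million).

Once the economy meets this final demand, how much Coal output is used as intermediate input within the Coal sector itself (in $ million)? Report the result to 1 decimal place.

I − A =
  [   0.90    -0.15    -0.05]
  [  -0.40     0.75    -0.15]
  [  -0.40    -0.30     0.60]
Cofactors of I−A, C_ij = (−1)^(i+j)·(minor ij) (rows/columns in the sector order above):
  C_11 = (0.75)(0.60) − (-0.15)(-0.30) = 0.4050
  C_12 = −[(-0.40)(0.60) − (-0.15)(-0.40)] = 0.3000
  C_13 = (-0.40)(-0.30) − (0.75)(-0.40) = 0.4200
  C_21 = −[(-0.15)(0.60) − (-0.05)(-0.30)] = 0.1050
  C_22 = (0.90)(0.60) − (-0.05)(-0.40) = 0.5200
  C_23 = −[(0.90)(-0.30) − (-0.15)(-0.40)] = 0.3300
  C_31 = (-0.15)(-0.15) − (-0.05)(0.75) = 0.0600
  C_32 = −[(0.90)(-0.15) − (-0.05)(-0.40)] = 0.1550
  C_33 = (0.90)(0.75) − (-0.15)(-0.40) = 0.6150
det(I−A) = Σ_j (I−A)_1j·C_1j = (0.90)(0.4050) + (-0.15)(0.3000) + (-0.05)(0.4200) = 0.2985
adj(I−A) = Cᵀ =
  [ 0.4050   0.1050   0.0600]
  [ 0.3000   0.5200   0.1550]
  [ 0.4200   0.3300   0.6150]
(I − A)⁻¹ = adj(I−A) / det(I−A) ≈
  [   1.3568     0.3518     0.2010]
  [   1.0050     1.7420     0.5193]
  [   1.4070     1.1055     2.0603]
First solve x = (I − A)⁻¹ d = adj(I−A)·d / det(I−A); in particular x_3 = (0.4200·470 + 0.3300·350 + 0.6150·190) / 0.2985 = 429.75 / 0.2985 ≈ 1439.698.
Intermediate flow from 3 to 3: z_33 = a_33 · x_3 = 0.40 × 429.75 / 0.2985 = 171.90 / 0.2985 ≈ 575.9.

z_33 = 575.9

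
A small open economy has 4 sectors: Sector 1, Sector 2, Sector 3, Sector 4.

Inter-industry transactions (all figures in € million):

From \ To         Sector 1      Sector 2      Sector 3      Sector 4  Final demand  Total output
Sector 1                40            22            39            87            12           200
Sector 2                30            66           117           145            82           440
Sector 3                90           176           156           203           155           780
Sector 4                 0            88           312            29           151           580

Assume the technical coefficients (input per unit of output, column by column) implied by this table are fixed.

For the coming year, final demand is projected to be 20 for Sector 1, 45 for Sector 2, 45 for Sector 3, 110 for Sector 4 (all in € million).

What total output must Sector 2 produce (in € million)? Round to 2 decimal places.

x_2 = 243.36

Technical coefficients a_ij = z_ij / X_j:
  a_11 = 40/200 = 0.20, a_21 = 30/200 = 0.15, a_31 = 90/200 = 0.45, a_41 = 0/200 = 0.00
  a_12 = 22/440 = 0.05, a_22 = 66/440 = 0.15, a_32 = 176/440 = 0.40, a_42 = 88/440 = 0.20
  a_13 = 39/780 = 0.05, a_23 = 117/780 = 0.15, a_33 = 156/780 = 0.20, a_43 = 312/780 = 0.40
  a_14 = 87/580 = 0.15, a_24 = 145/580 = 0.25, a_34 = 203/580 = 0.35, a_44 = 29/580 = 0.05
I − A =
  [   0.80    -0.05    -0.05    -0.15]
  [  -0.15     0.85    -0.15    -0.25]
  [  -0.45    -0.40     0.80    -0.35]
  [   0.00    -0.20    -0.40     0.95]
Compute the cofactors C_ij = (−1)^(i+j)·(3×3 minor ij) of I−A; the adjugate is their transpose:
adj(I−A) = Cᵀ =
  [ 0.379500   0.101500   0.105500   0.125500]
  [ 0.202125   0.447625   0.210125   0.227125]
  [ 0.408375   0.394875   0.594375   0.387375]
  [ 0.214500   0.260500   0.294500   0.464500]
det(I−A) = Σ_j (I−A)_1j·C_1j = (0.80)(0.379500) + (-0.05)(0.202125) + (-0.05)(0.408375) + (-0.15)(0.214500) = 0.2409
(I − A)⁻¹ = adj(I−A) / det(I−A) ≈
  [   1.5753     0.4213     0.4379     0.5210]
  [   0.8390     1.8581     0.8722     0.9428]
  [   1.6952     1.6392     2.4673     1.6080]
  [   0.8904     1.0814     1.2225     1.9282]
x = (I − A)⁻¹ d = adj(I−A)·d / det(I−A), with det(I−A) = 0.2409:
  x_1 = (0.379500·20 + 0.101500·45 + 0.105500·45 + 0.125500·110) / 0.2409 = 30.71 / 0.2409 ≈ 127.48
  x_2 = (0.202125·20 + 0.447625·45 + 0.210125·45 + 0.227125·110) / 0.2409 = 58.625 / 0.2409 ≈ 243.36
  x_3 = (0.408375·20 + 0.394875·45 + 0.594375·45 + 0.387375·110) / 0.2409 = 95.295 / 0.2409 ≈ 395.58
  x_4 = (0.214500·20 + 0.260500·45 + 0.294500·45 + 0.464500·110) / 0.2409 = 80.36 / 0.2409 ≈ 333.58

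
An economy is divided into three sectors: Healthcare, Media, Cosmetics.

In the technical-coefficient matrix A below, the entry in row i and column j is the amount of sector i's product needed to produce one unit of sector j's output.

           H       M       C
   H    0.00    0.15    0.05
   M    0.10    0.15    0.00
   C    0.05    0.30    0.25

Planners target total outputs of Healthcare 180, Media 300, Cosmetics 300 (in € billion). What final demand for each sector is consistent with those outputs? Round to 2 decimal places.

d_H = 120.00, d_M = 237.00, d_C = 126.00

I − A =
  [   1.00    -0.15    -0.05]
  [  -0.10     0.85     0.00]
  [  -0.05    -0.30     0.75]
d = (I − A) x:
  d_H = (+1.00)·180 + (-0.15)·300 + (-0.05)·300 = 120.00
  d_M = (-0.10)·180 + (+0.85)·300 + (+0.00)·300 = 237.00
  d_C = (-0.05)·180 + (-0.30)·300 + (+0.75)·300 = 126.00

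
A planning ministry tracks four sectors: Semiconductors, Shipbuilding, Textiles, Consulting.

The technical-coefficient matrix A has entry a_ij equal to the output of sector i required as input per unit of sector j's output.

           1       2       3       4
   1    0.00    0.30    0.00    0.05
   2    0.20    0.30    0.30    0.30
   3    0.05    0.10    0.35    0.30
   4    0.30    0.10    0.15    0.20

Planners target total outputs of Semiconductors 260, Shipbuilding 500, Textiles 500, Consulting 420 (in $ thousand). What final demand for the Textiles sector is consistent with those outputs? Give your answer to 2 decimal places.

I − A =
  [   1.00    -0.30     0.00    -0.05]
  [  -0.20     0.70    -0.30    -0.30]
  [  -0.05    -0.10     0.65    -0.30]
  [  -0.30    -0.10    -0.15     0.80]
d = (I − A) x:
  d_1 = (+1.00)·260 + (-0.30)·500 + (+0.00)·500 + (-0.05)·420 = 89.00
  d_2 = (-0.20)·260 + (+0.70)·500 + (-0.30)·500 + (-0.30)·420 = 22.00
  d_3 = (-0.05)·260 + (-0.10)·500 + (+0.65)·500 + (-0.30)·420 = 136.00
  d_4 = (-0.30)·260 + (-0.10)·500 + (-0.15)·500 + (+0.80)·420 = 133.00

d_3 = 136.00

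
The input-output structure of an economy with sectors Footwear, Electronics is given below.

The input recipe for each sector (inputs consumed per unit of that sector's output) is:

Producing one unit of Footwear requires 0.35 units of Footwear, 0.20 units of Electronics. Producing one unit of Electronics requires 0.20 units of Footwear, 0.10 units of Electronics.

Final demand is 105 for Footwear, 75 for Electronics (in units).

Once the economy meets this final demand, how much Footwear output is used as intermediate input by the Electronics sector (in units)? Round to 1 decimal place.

z_12 = 25.6

I − A =
  [   0.65    -0.20]
  [  -0.20     0.90]
det(I−A) = (0.65)(0.90) − (-0.20)(-0.20) = 0.5450
adj(I−A) = [[0.90, 0.20], [0.20, 0.65]]
(I − A)⁻¹ = adj(I−A) / det(I−A) ≈
  [   1.6514     0.3670]
  [   0.3670     1.1927]
First solve x = (I − A)⁻¹ d = adj(I−A)·d / det(I−A); in particular x_2 = (0.20·105 + 0.65·75) / 0.5450 = 69.75 / 0.5450 ≈ 127.982.
Intermediate flow from 1 to 2: z_12 = a_12 · x_2 = 0.20 × 69.75 / 0.5450 = 13.95 / 0.5450 ≈ 25.6.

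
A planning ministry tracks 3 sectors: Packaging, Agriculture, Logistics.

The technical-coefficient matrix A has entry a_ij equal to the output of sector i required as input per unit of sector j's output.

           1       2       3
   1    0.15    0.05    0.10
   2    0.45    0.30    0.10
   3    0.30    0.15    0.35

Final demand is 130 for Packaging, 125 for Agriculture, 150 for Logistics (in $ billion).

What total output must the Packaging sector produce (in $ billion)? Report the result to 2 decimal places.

I − A =
  [   0.85    -0.05    -0.10]
  [  -0.45     0.70    -0.10]
  [  -0.30    -0.15     0.65]
Cofactors of I−A, C_ij = (−1)^(i+j)·(minor ij) (rows/columns in the sector order above):
  C_11 = (0.70)(0.65) − (-0.10)(-0.15) = 0.4400
  C_12 = −[(-0.45)(0.65) − (-0.10)(-0.30)] = 0.3225
  C_13 = (-0.45)(-0.15) − (0.70)(-0.30) = 0.2775
  C_21 = −[(-0.05)(0.65) − (-0.10)(-0.15)] = 0.0475
  C_22 = (0.85)(0.65) − (-0.10)(-0.30) = 0.5225
  C_23 = −[(0.85)(-0.15) − (-0.05)(-0.30)] = 0.1425
  C_31 = (-0.05)(-0.10) − (-0.10)(0.70) = 0.0750
  C_32 = −[(0.85)(-0.10) − (-0.10)(-0.45)] = 0.1300
  C_33 = (0.85)(0.70) − (-0.05)(-0.45) = 0.5725
det(I−A) = Σ_j (I−A)_1j·C_1j = (0.85)(0.4400) + (-0.05)(0.3225) + (-0.10)(0.2775) = 0.330125
adj(I−A) = Cᵀ =
  [ 0.4400   0.0475   0.0750]
  [ 0.3225   0.5225   0.1300]
  [ 0.2775   0.1425   0.5725]
(I − A)⁻¹ = adj(I−A) / det(I−A) ≈
  [   1.3328     0.1439     0.2272]
  [   0.9769     1.5827     0.3938]
  [   0.8406     0.4317     1.7342]
x = (I − A)⁻¹ d = adj(I−A)·d / det(I−A), with det(I−A) = 0.330125:
  x_1 = (0.4400·130 + 0.0475·125 + 0.0750·150) / 0.330125 = 74.3875 / 0.330125 ≈ 225.33
  x_2 = (0.3225·130 + 0.5225·125 + 0.1300·150) / 0.330125 = 126.7375 / 0.330125 ≈ 383.91
  x_3 = (0.2775·130 + 0.1425·125 + 0.5725·150) / 0.330125 = 139.7625 / 0.330125 ≈ 423.36

x_1 = 225.33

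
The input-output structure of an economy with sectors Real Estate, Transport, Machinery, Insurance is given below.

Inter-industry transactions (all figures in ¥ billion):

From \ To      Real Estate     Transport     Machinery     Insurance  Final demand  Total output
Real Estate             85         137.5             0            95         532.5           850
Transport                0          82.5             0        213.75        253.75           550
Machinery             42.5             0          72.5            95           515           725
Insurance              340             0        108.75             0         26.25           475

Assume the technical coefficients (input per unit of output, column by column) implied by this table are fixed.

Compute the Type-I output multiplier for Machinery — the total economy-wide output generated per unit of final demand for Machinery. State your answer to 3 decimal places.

m_3 = 1.549

Technical coefficients a_ij = z_ij / X_j:
  a_11 = 85/850 = 0.10, a_21 = 0/850 = 0.00, a_31 = 42.5/850 = 0.05, a_41 = 340/850 = 0.40
  a_12 = 137.5/550 = 0.25, a_22 = 82.5/550 = 0.15, a_32 = 0/550 = 0.00, a_42 = 0/550 = 0.00
  a_13 = 0/725 = 0.00, a_23 = 0/725 = 0.00, a_33 = 72.5/725 = 0.10, a_43 = 108.75/725 = 0.15
  a_14 = 95/475 = 0.20, a_24 = 213.75/475 = 0.45, a_34 = 95/475 = 0.20, a_44 = 0/475 = 0.00
I − A =
  [   0.90    -0.25     0.00    -0.20]
  [   0.00     0.85     0.00    -0.45]
  [  -0.05     0.00     0.90    -0.20]
  [  -0.40     0.00    -0.15     1.00]
Compute the cofactors C_ij = (−1)^(i+j)·(3×3 minor ij) of I−A; the adjugate is their transpose:
adj(I−A) = Cᵀ =
  [ 0.739500   0.217500   0.042375   0.254250]
  [ 0.165375   0.709500   0.060750   0.364500]
  [ 0.110500   0.032500   0.652000   0.167125]
  [ 0.312375   0.091875   0.114750   0.688500]
det(I−A) = Σ_j (I−A)_1j·C_1j = (0.90)(0.739500) + (-0.25)(0.165375) + (0.00)(0.110500) + (-0.20)(0.312375) = 0.56173125
(I − A)⁻¹ = adj(I−A) / det(I−A) ≈
  [   1.3165     0.3872     0.0754     0.4526]
  [   0.2944     1.2631     0.1081     0.6489]
  [   0.1967     0.0579     1.1607     0.2975]
  [   0.5561     0.1636     0.2043     1.2257]
The output multiplier for sector j is the column-j sum of the Leontief inverse (I − A)⁻¹ = adj(I−A) / det(I−A).
Column 3 of adj(I−A): (0.042375, 0.060750, 0.652000, 0.114750); det(I−A) = 0.56173125.
m_3 = (0.042375 + 0.060750 + 0.652000 + 0.114750) / 0.56173125 = 0.869875 / 0.56173125 ≈ 1.549.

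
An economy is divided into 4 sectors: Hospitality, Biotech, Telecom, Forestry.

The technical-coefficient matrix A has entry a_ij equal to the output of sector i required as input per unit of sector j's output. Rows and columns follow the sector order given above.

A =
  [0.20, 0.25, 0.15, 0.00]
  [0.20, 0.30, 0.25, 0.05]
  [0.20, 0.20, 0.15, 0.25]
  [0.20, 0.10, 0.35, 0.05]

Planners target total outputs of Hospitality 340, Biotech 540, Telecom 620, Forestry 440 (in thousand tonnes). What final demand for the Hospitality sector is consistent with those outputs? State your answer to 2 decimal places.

I − A =
  [   0.80    -0.25    -0.15     0.00]
  [  -0.20     0.70    -0.25    -0.05]
  [  -0.20    -0.20     0.85    -0.25]
  [  -0.20    -0.10    -0.35     0.95]
d = (I − A) x:
  d_H = (+0.80)·340 + (-0.25)·540 + (-0.15)·620 + (+0.00)·440 = 44.00
  d_B = (-0.20)·340 + (+0.70)·540 + (-0.25)·620 + (-0.05)·440 = 133.00
  d_T = (-0.20)·340 + (-0.20)·540 + (+0.85)·620 + (-0.25)·440 = 241.00
  d_F = (-0.20)·340 + (-0.10)·540 + (-0.35)·620 + (+0.95)·440 = 79.00

d_H = 44.00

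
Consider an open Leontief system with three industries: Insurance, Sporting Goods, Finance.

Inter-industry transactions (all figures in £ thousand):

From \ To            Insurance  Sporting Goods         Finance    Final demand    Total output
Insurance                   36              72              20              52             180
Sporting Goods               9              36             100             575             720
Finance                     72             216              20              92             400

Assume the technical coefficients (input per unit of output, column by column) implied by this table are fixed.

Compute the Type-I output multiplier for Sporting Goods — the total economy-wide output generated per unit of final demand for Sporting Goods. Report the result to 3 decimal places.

Technical coefficients a_ij = z_ij / X_j:
  a_11 = 36/180 = 0.20, a_21 = 9/180 = 0.05, a_31 = 72/180 = 0.40
  a_12 = 72/720 = 0.10, a_22 = 36/720 = 0.05, a_32 = 216/720 = 0.30
  a_13 = 20/400 = 0.05, a_23 = 100/400 = 0.25, a_33 = 20/400 = 0.05
I − A =
  [   0.80    -0.10    -0.05]
  [  -0.05     0.95    -0.25]
  [  -0.40    -0.30     0.95]
Cofactors of I−A, C_ij = (−1)^(i+j)·(minor ij) (rows/columns in the sector order above):
  C_11 = (0.95)(0.95) − (-0.25)(-0.30) = 0.8275
  C_12 = −[(-0.05)(0.95) − (-0.25)(-0.40)] = 0.1475
  C_13 = (-0.05)(-0.30) − (0.95)(-0.40) = 0.3950
  C_21 = −[(-0.10)(0.95) − (-0.05)(-0.30)] = 0.1100
  C_22 = (0.80)(0.95) − (-0.05)(-0.40) = 0.7400
  C_23 = −[(0.80)(-0.30) − (-0.10)(-0.40)] = 0.2800
  C_31 = (-0.10)(-0.25) − (-0.05)(0.95) = 0.0725
  C_32 = −[(0.80)(-0.25) − (-0.05)(-0.05)] = 0.2025
  C_33 = (0.80)(0.95) − (-0.10)(-0.05) = 0.7550
det(I−A) = Σ_j (I−A)_1j·C_1j = (0.80)(0.8275) + (-0.10)(0.1475) + (-0.05)(0.3950) = 0.6275
adj(I−A) = Cᵀ =
  [ 0.8275   0.1100   0.0725]
  [ 0.1475   0.7400   0.2025]
  [ 0.3950   0.2800   0.7550]
(I − A)⁻¹ = adj(I−A) / det(I−A) ≈
  [   1.3187     0.1753     0.1155]
  [   0.2351     1.1793     0.3227]
  [   0.6295     0.4462     1.2032]
The output multiplier for sector j is the column-j sum of the Leontief inverse (I − A)⁻¹ = adj(I−A) / det(I−A).
Column 2 of adj(I−A): (0.1100, 0.7400, 0.2800); det(I−A) = 0.6275.
m_2 = (0.1100 + 0.7400 + 0.2800) / 0.6275 = 1.13 / 0.6275 ≈ 1.801.

m_2 = 1.801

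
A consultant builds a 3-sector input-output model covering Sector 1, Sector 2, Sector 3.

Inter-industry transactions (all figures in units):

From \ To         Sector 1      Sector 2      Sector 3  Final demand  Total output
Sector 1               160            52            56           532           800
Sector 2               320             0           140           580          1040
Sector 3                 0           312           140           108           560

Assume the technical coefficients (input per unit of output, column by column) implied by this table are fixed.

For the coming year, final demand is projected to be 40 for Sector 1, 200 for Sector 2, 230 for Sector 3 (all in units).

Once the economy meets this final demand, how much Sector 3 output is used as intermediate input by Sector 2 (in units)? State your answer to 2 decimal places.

Technical coefficients a_ij = z_ij / X_j:
  a_11 = 160/800 = 0.20, a_21 = 320/800 = 0.40, a_31 = 0/800 = 0.00
  a_12 = 52/1040 = 0.05, a_22 = 0/1040 = 0.00, a_32 = 312/1040 = 0.30
  a_13 = 56/560 = 0.10, a_23 = 140/560 = 0.25, a_33 = 140/560 = 0.25
I − A =
  [   0.80    -0.05    -0.10]
  [  -0.40     1.00    -0.25]
  [   0.00    -0.30     0.75]
Cofactors of I−A, C_ij = (−1)^(i+j)·(minor ij) (rows/columns in the sector order above):
  C_11 = (1.00)(0.75) − (-0.25)(-0.30) = 0.6750
  C_12 = −[(-0.40)(0.75) − (-0.25)(0.00)] = 0.3000
  C_13 = (-0.40)(-0.30) − (1.00)(0.00) = 0.1200
  C_21 = −[(-0.05)(0.75) − (-0.10)(-0.30)] = 0.0675
  C_22 = (0.80)(0.75) − (-0.10)(0.00) = 0.6000
  C_23 = −[(0.80)(-0.30) − (-0.05)(0.00)] = 0.2400
  C_31 = (-0.05)(-0.25) − (-0.10)(1.00) = 0.1125
  C_32 = −[(0.80)(-0.25) − (-0.10)(-0.40)] = 0.2400
  C_33 = (0.80)(1.00) − (-0.05)(-0.40) = 0.7800
det(I−A) = Σ_j (I−A)_1j·C_1j = (0.80)(0.6750) + (-0.05)(0.3000) + (-0.10)(0.1200) = 0.5130
adj(I−A) = Cᵀ =
  [ 0.6750   0.0675   0.1125]
  [ 0.3000   0.6000   0.2400]
  [ 0.1200   0.2400   0.7800]
(I − A)⁻¹ = adj(I−A) / det(I−A) ≈
  [   1.3158     0.1316     0.2193]
  [   0.5848     1.1696     0.4678]
  [   0.2339     0.4678     1.5205]
First solve x = (I − A)⁻¹ d = adj(I−A)·d / det(I−A); in particular x_2 = (0.3000·40 + 0.6000·200 + 0.2400·230) / 0.5130 = 187.20 / 0.5130 ≈ 364.9123.
Intermediate flow from 3 to 2: z_32 = a_32 · x_2 = 0.30 × 187.20 / 0.5130 = 56.16 / 0.5130 ≈ 109.47.

z_32 = 109.47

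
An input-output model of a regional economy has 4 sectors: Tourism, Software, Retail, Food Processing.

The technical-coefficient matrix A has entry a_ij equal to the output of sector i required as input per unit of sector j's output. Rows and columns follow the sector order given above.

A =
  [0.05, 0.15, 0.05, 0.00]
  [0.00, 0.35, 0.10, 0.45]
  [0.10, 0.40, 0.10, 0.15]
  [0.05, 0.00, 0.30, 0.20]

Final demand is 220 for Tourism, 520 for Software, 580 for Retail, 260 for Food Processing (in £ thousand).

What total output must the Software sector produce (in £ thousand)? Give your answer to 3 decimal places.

I − A =
  [   0.95    -0.15    -0.05     0.00]
  [   0.00     0.65    -0.10    -0.45]
  [  -0.10    -0.40     0.90    -0.15]
  [  -0.05     0.00    -0.30     0.80]
Compute the cofactors C_ij = (−1)^(i+j)·(3×3 minor ij) of I−A; the adjugate is their transpose:
adj(I−A) = Cᵀ =
  [ 0.352750   0.117250   0.058250   0.076875]
  [ 0.042500   0.636875   0.205375   0.396750]
  [ 0.065875   0.317125   0.490625   0.270375]
  [ 0.046750   0.126250   0.187625   0.513000]
det(I−A) = Σ_j (I−A)_1j·C_1j = (0.95)(0.352750) + (-0.15)(0.042500) + (-0.05)(0.065875) + (0.00)(0.046750) = 0.32544375
(I − A)⁻¹ = adj(I−A) / det(I−A) ≈
  [   1.0839     0.3603     0.1790     0.2362]
  [   0.1306     1.9569     0.6311     1.2191]
  [   0.2024     0.9744     1.5076     0.8308]
  [   0.1437     0.3879     0.5765     1.5763]
x = (I − A)⁻¹ d = adj(I−A)·d / det(I−A), with det(I−A) = 0.32544375:
  x_T = (0.352750·220 + 0.117250·520 + 0.058250·580 + 0.076875·260) / 0.32544375 = 192.3475 / 0.32544375 ≈ 591.031
  x_S = (0.042500·220 + 0.636875·520 + 0.205375·580 + 0.396750·260) / 0.32544375 = 562.7975 / 0.32544375 ≈ 1729.323
  x_R = (0.065875·220 + 0.317125·520 + 0.490625·580 + 0.270375·260) / 0.32544375 = 534.2575 / 0.32544375 ≈ 1641.628
  x_F = (0.046750·220 + 0.126250·520 + 0.187625·580 + 0.513000·260) / 0.32544375 = 318.1375 / 0.32544375 ≈ 977.550

x_S = 1729.323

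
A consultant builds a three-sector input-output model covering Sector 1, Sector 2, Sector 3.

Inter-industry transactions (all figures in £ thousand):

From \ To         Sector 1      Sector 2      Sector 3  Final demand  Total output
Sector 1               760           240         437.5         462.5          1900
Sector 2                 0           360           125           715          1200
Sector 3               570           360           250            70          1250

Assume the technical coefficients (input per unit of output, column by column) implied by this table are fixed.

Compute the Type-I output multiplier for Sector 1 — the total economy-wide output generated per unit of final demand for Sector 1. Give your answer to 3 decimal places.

Technical coefficients a_ij = z_ij / X_j:
  a_11 = 760/1900 = 0.40, a_21 = 0/1900 = 0.00, a_31 = 570/1900 = 0.30
  a_12 = 240/1200 = 0.20, a_22 = 360/1200 = 0.30, a_32 = 360/1200 = 0.30
  a_13 = 437.5/1250 = 0.35, a_23 = 125/1250 = 0.10, a_33 = 250/1250 = 0.20
I − A =
  [   0.60    -0.20    -0.35]
  [   0.00     0.70    -0.10]
  [  -0.30    -0.30     0.80]
Cofactors of I−A, C_ij = (−1)^(i+j)·(minor ij) (rows/columns in the sector order above):
  C_11 = (0.70)(0.80) − (-0.10)(-0.30) = 0.5300
  C_12 = −[(0.00)(0.80) − (-0.10)(-0.30)] = 0.0300
  C_13 = (0.00)(-0.30) − (0.70)(-0.30) = 0.2100
  C_21 = −[(-0.20)(0.80) − (-0.35)(-0.30)] = 0.2650
  C_22 = (0.60)(0.80) − (-0.35)(-0.30) = 0.3750
  C_23 = −[(0.60)(-0.30) − (-0.20)(-0.30)] = 0.2400
  C_31 = (-0.20)(-0.10) − (-0.35)(0.70) = 0.2650
  C_32 = −[(0.60)(-0.10) − (-0.35)(0.00)] = 0.0600
  C_33 = (0.60)(0.70) − (-0.20)(0.00) = 0.4200
det(I−A) = Σ_j (I−A)_1j·C_1j = (0.60)(0.5300) + (-0.20)(0.0300) + (-0.35)(0.2100) = 0.2385
adj(I−A) = Cᵀ =
  [ 0.5300   0.2650   0.2650]
  [ 0.0300   0.3750   0.0600]
  [ 0.2100   0.2400   0.4200]
(I − A)⁻¹ = adj(I−A) / det(I−A) ≈
  [   2.2222     1.1111     1.1111]
  [   0.1258     1.5723     0.2516]
  [   0.8805     1.0063     1.7610]
The output multiplier for sector j is the column-j sum of the Leontief inverse (I − A)⁻¹ = adj(I−A) / det(I−A).
Column 1 of adj(I−A): (0.5300, 0.0300, 0.2100); det(I−A) = 0.2385.
m_1 = (0.5300 + 0.0300 + 0.2100) / 0.2385 = 0.77 / 0.2385 ≈ 3.229.

m_1 = 3.229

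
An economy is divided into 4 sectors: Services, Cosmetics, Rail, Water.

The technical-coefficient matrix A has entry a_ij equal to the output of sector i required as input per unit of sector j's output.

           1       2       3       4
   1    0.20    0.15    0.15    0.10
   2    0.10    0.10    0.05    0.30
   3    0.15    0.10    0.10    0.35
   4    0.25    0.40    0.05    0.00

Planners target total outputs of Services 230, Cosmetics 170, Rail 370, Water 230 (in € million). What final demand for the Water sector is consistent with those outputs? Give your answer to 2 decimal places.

I − A =
  [   0.80    -0.15    -0.15    -0.10]
  [  -0.10     0.90    -0.05    -0.30]
  [  -0.15    -0.10     0.90    -0.35]
  [  -0.25    -0.40    -0.05     1.00]
d = (I − A) x:
  d_1 = (+0.80)·230 + (-0.15)·170 + (-0.15)·370 + (-0.10)·230 = 80.00
  d_2 = (-0.10)·230 + (+0.90)·170 + (-0.05)·370 + (-0.30)·230 = 42.50
  d_3 = (-0.15)·230 + (-0.10)·170 + (+0.90)·370 + (-0.35)·230 = 201.00
  d_4 = (-0.25)·230 + (-0.40)·170 + (-0.05)·370 + (+1.00)·230 = 86.00

d_4 = 86.00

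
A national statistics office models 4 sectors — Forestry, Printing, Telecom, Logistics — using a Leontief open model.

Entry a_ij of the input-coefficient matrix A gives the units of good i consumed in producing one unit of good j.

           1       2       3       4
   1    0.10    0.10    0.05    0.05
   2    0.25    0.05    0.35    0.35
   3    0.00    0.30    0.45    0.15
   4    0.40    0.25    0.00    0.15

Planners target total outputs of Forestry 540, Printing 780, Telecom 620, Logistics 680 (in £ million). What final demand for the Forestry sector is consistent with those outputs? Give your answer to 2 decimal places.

d_1 = 343.00

I − A =
  [   0.90    -0.10    -0.05    -0.05]
  [  -0.25     0.95    -0.35    -0.35]
  [   0.00    -0.30     0.55    -0.15]
  [  -0.40    -0.25     0.00     0.85]
d = (I − A) x:
  d_1 = (+0.90)·540 + (-0.10)·780 + (-0.05)·620 + (-0.05)·680 = 343.00
  d_2 = (-0.25)·540 + (+0.95)·780 + (-0.35)·620 + (-0.35)·680 = 151.00
  d_3 = (+0.00)·540 + (-0.30)·780 + (+0.55)·620 + (-0.15)·680 = 5.00
  d_4 = (-0.40)·540 + (-0.25)·780 + (+0.00)·620 + (+0.85)·680 = 167.00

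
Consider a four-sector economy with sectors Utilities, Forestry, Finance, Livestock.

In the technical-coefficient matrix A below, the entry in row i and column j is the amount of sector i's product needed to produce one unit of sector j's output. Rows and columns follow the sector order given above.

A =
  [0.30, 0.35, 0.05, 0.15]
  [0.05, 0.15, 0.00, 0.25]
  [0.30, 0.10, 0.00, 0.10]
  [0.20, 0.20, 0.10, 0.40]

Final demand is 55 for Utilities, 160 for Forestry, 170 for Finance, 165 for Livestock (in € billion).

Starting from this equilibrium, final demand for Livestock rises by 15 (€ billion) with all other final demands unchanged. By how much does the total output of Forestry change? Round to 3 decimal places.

Δx_2 = 10.970

I − A =
  [   0.70    -0.35    -0.05    -0.15]
  [  -0.05     0.85     0.00    -0.25]
  [  -0.30    -0.10     1.00    -0.10]
  [  -0.20    -0.20    -0.10     0.60]
Compute the cofactors C_ij = (−1)^(i+j)·(3×3 minor ij) of I−A; the adjugate is their transpose:
adj(I−A) = Cᵀ =
  [ 0.44900   0.24200   0.04450   0.22050]
  [ 0.08700   0.36850   0.02225   0.17900]
  [ 0.16400   0.13200   0.26700   0.14050]
  [ 0.20600   0.22550   0.06675   0.56450]
det(I−A) = Σ_j (I−A)_1j·C_1j = (0.70)(0.44900) + (-0.35)(0.08700) + (-0.05)(0.16400) + (-0.15)(0.20600) = 0.24475
(I − A)⁻¹ = adj(I−A) / det(I−A) ≈
  [   1.8345     0.9888     0.1818     0.9009]
  [   0.3555     1.5056     0.0909     0.7314]
  [   0.6701     0.5393     1.0909     0.5741]
  [   0.8417     0.9213     0.2727     2.3064]
Δx = (I − A)⁻¹ Δd with Δd having +15 in the Livestock component and 0 elsewhere.
So Δx_2 = L_24 · (+15), where L_24 = adj(I−A)_24 / det(I−A) = 0.17900 / 0.24475.
Δx_2 = 0.17900 × (+15) / 0.24475 = 2.685 / 0.24475 ≈ 10.970.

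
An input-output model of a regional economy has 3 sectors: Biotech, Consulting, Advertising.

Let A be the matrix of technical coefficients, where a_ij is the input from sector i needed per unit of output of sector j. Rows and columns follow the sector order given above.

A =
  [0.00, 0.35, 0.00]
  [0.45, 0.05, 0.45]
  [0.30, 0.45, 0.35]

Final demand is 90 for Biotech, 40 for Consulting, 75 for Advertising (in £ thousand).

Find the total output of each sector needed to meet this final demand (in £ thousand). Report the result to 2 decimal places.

x_1 = 219.55, x_2 = 370.14, x_3 = 472.96

I − A =
  [   1.00    -0.35     0.00]
  [  -0.45     0.95    -0.45]
  [  -0.30    -0.45     0.65]
Cofactors of I−A, C_ij = (−1)^(i+j)·(minor ij) (rows/columns in the sector order above):
  C_11 = (0.95)(0.65) − (-0.45)(-0.45) = 0.4150
  C_12 = −[(-0.45)(0.65) − (-0.45)(-0.30)] = 0.4275
  C_13 = (-0.45)(-0.45) − (0.95)(-0.30) = 0.4875
  C_21 = −[(-0.35)(0.65) − (0.00)(-0.45)] = 0.2275
  C_22 = (1.00)(0.65) − (0.00)(-0.30) = 0.6500
  C_23 = −[(1.00)(-0.45) − (-0.35)(-0.30)] = 0.5550
  C_31 = (-0.35)(-0.45) − (0.00)(0.95) = 0.1575
  C_32 = −[(1.00)(-0.45) − (0.00)(-0.45)] = 0.4500
  C_33 = (1.00)(0.95) − (-0.35)(-0.45) = 0.7925
det(I−A) = Σ_j (I−A)_1j·C_1j = (1.00)(0.4150) + (-0.35)(0.4275) + (0.00)(0.4875) = 0.265375
adj(I−A) = Cᵀ =
  [ 0.4150   0.2275   0.1575]
  [ 0.4275   0.6500   0.4500]
  [ 0.4875   0.5550   0.7925]
(I − A)⁻¹ = adj(I−A) / det(I−A) ≈
  [   1.5638     0.8573     0.5935]
  [   1.6109     2.4494     1.6957]
  [   1.8370     2.0914     2.9863]
x = (I − A)⁻¹ d = adj(I−A)·d / det(I−A), with det(I−A) = 0.265375:
  x_1 = (0.4150·90 + 0.2275·40 + 0.1575·75) / 0.265375 = 58.2625 / 0.265375 ≈ 219.55
  x_2 = (0.4275·90 + 0.6500·40 + 0.4500·75) / 0.265375 = 98.225 / 0.265375 ≈ 370.14
  x_3 = (0.4875·90 + 0.5550·40 + 0.7925·75) / 0.265375 = 125.5125 / 0.265375 ≈ 472.96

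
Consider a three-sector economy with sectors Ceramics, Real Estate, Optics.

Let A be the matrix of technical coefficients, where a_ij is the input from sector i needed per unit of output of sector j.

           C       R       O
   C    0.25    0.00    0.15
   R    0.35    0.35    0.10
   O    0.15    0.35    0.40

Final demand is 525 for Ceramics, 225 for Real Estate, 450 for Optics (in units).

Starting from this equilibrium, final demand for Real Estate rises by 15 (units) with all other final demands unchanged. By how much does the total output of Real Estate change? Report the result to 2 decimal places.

I − A =
  [   0.75     0.00    -0.15]
  [  -0.35     0.65    -0.10]
  [  -0.15    -0.35     0.60]
Cofactors of I−A, C_ij = (−1)^(i+j)·(minor ij) (rows/columns in the sector order above):
  C_11 = (0.65)(0.60) − (-0.10)(-0.35) = 0.3550
  C_12 = −[(-0.35)(0.60) − (-0.10)(-0.15)] = 0.2250
  C_13 = (-0.35)(-0.35) − (0.65)(-0.15) = 0.2200
  C_21 = −[(0.00)(0.60) − (-0.15)(-0.35)] = 0.0525
  C_22 = (0.75)(0.60) − (-0.15)(-0.15) = 0.4275
  C_23 = −[(0.75)(-0.35) − (0.00)(-0.15)] = 0.2625
  C_31 = (0.00)(-0.10) − (-0.15)(0.65) = 0.0975
  C_32 = −[(0.75)(-0.10) − (-0.15)(-0.35)] = 0.1275
  C_33 = (0.75)(0.65) − (0.00)(-0.35) = 0.4875
det(I−A) = Σ_j (I−A)_1j·C_1j = (0.75)(0.3550) + (0.00)(0.2250) + (-0.15)(0.2200) = 0.23325
adj(I−A) = Cᵀ =
  [ 0.3550   0.0525   0.0975]
  [ 0.2250   0.4275   0.1275]
  [ 0.2200   0.2625   0.4875]
(I − A)⁻¹ = adj(I−A) / det(I−A) ≈
  [   1.5220     0.2251     0.4180]
  [   0.9646     1.8328     0.5466]
  [   0.9432     1.1254     2.0900]
Δx = (I − A)⁻¹ Δd with Δd having +15 in the Real Estate component and 0 elsewhere.
So Δx_R = L_RR · (+15), where L_RR = adj(I−A)_RR / det(I−A) = 0.4275 / 0.23325.
Δx_R = 0.4275 × (+15) / 0.23325 = 6.4125 / 0.23325 ≈ 27.49.

Δx_R = 27.49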